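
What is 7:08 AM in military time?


07:08

Input: 7:08 AM
AM hour stays: 7


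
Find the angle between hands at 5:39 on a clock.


64.5°

Hour hand = 5×30 + 39×0.5 = 169.5°
Minute hand = 39×6 = 234°
Difference = |169.5 - 234| = 64.5°


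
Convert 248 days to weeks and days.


Weeks: 248 ÷ 7 = 35 remainder 3

35 weeks 3 days


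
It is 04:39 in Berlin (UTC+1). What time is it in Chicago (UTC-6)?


Time difference = UTC-6 - UTC+1 = -7 hours
New hour = (4 -7) mod 24
= -3 mod 24 = 21
Minutes unchanged → 21:39; -3 < 0 → previous day

21:39 (previous day)


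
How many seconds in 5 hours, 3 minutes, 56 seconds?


18236 seconds

Hours: 5 × 3600 = 18000
Minutes: 3 × 60 = 180
Seconds: 56
Total = 18000 + 180 + 56 = 18236


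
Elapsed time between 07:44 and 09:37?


End time in minutes: 9×60 + 37 = 577
Start time in minutes: 7×60 + 44 = 464
Difference = 577 - 464 = 113 minutes
= 1 hours 53 minutes

1h 53m


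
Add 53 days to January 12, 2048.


March 5, 2048

Start: January 12, 2048
Add 53 days
January 12 → February 1: 31 - 12 + 1 = 20 days (53 - 20 = 33 left)
February 1 → March 1: 29 - 1 + 1 = 29 days (33 - 29 = 4 left)
March 1 + 4 = March 5, 2048


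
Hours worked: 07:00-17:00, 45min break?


9h 15m (555 minutes)

Total time = (17×60+0) - (7×60+0)
= 1020 - 420 = 600 min
Minus break: 600 - 45 = 555 min
= 9h 15m


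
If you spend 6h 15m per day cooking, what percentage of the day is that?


Time: 375 minutes
Day: 1440 minutes
Percentage = (375/1440) × 100 ≈ 26.0%

26.0%


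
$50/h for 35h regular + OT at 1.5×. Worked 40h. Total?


$2125.00

Regular: 35h × $50 = $1750.00
Overtime: 40 - 35 = 5h
OT pay: 5h × $50 × 1.5 = $375.00
Total = $1750.00 + $375.00 = $2125.00


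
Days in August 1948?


Month: August (month 8)
August has 31 days

31 days


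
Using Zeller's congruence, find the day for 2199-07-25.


Thursday

Zeller's congruence:
q=25, m=7, k=99, j=21
h = (25 + ⌊13×8/5⌋ + 99 + ⌊99/4⌋ + ⌊21/4⌋ - 2×21) mod 7
= (25 + 20 + 99 + 24 + 5 - 42) mod 7
= 131 mod 7 = 5
h=5 → Thursday


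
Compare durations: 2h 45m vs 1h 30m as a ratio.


11:6 (1.83)

Duration 1: 165 minutes
Duration 2: 90 minutes
Ratio = 165:90
GCD = 15
Simplified = 11:6
As a decimal: 11/6 ≈ 1.83


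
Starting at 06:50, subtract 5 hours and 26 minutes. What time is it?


Start: 410 minutes from midnight
Subtract: 326 minutes
Remaining: 410 - 326 = 84
Hours: 1, Minutes: 24

01:24


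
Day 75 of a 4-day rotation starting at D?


Shift B

Shifts: A, B, C, D
Start: D (index 3)
Day 75: (3 + 75 - 1) mod 4
= 77 mod 4
= 1
Index 1 → shift B


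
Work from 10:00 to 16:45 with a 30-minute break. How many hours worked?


Total time = (16×60+45) - (10×60+0)
= 1005 - 600 = 405 min
Minus break: 405 - 30 = 375 min
= 6h 15m

6h 15m (375 minutes)


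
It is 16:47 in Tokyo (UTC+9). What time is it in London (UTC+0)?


Time difference = UTC+0 - UTC+9 = -9 hours
New hour = (16 -9) mod 24
= 7 mod 24 = 7
Minutes unchanged → 07:47

07:47


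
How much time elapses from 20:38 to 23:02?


2h 24m

End time in minutes: 23×60 + 2 = 1382
Start time in minutes: 20×60 + 38 = 1238
Difference = 1382 - 1238 = 144 minutes
= 2 hours 24 minutes


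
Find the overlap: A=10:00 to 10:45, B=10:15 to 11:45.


Meeting A: 600-645 (in minutes from midnight)
Meeting B: 615-705
Overlap start = max(600, 615) = 615
Overlap end = min(645, 705) = 645
Overlap = max(0, 645 - 615) = 30 min

30 minutes


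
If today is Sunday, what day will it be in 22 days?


Monday

Start: Sunday (index 6)
(6 + 22) mod 7
= 28 mod 7
= 0
Index 0 → Monday


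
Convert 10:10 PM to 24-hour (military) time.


Input: 10:10 PM
PM: 10 + 12 = 22

22:10


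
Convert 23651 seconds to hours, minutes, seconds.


6h 34m 11s

Hours: 23651 ÷ 3600 = 6 remainder 2051
Minutes: 2051 ÷ 60 = 34 remainder 11
Seconds: 11


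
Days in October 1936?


Month: October (month 10)
October has 31 days

31 days


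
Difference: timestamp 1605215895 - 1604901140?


314755 seconds (87.4 hours / 3.64 days)

Difference = 1605215895 - 1604901140 = 314755 seconds
In hours: 314755 / 3600 ≈ 87.4
In days: 314755 / 86400 ≈ 3.64


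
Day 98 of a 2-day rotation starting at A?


Shift B

Shifts: A, B
Start: A (index 0)
Day 98: (0 + 98 - 1) mod 2
= 97 mod 2
= 1
Index 1 → shift B


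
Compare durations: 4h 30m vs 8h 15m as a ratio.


Duration 1: 270 minutes
Duration 2: 495 minutes
Ratio = 270:495
GCD = 45
Simplified = 6:11
As a decimal: 6/11 ≈ 0.55

6:11 (0.55)


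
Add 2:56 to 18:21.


21:17

Start: 1101 minutes from midnight
Add: 176 minutes
Total: 1277 minutes
Hours: 1277 ÷ 60 = 21 remainder 17


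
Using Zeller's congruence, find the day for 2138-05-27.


Zeller's congruence:
q=27, m=5, k=38, j=21
h = (27 + ⌊13×6/5⌋ + 38 + ⌊38/4⌋ + ⌊21/4⌋ - 2×21) mod 7
= (27 + 15 + 38 + 9 + 5 - 42) mod 7
= 52 mod 7 = 3
h=3 → Tuesday

Tuesday


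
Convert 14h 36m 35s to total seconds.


52595 seconds

Hours: 14 × 3600 = 50400
Minutes: 36 × 60 = 2160
Seconds: 35
Total = 50400 + 2160 + 35 = 52595


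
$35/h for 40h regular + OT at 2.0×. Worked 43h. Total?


$1610.00

Regular: 40h × $35 = $1400.00
Overtime: 43 - 40 = 3h
OT pay: 3h × $35 × 2.0 = $210.00
Total = $1400.00 + $210.00 = $1610.00


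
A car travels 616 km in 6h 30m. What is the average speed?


94.8 km/h

Distance: 616 km
Time: 6h 30m = 390 min = 390/60 = 13/2 hours
Speed = 616 ÷ (13/2) = 616 × 2 / 13 = 1232/13 ≈ 94.8 km/h


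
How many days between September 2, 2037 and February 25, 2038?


176 days

From September 2, 2037 to February 25, 2038
Rest of September 2037: 30 - 2 = 28
Full months: October 31, November 30, December 31, January 31
Days into February 2038: 25
Total = 28 + 31 + 30 + 31 + 31 + 25 = 176 days


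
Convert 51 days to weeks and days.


7 weeks 2 days

Weeks: 51 ÷ 7 = 7 remainder 2


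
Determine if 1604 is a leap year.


Yes

Rules: divisible by 4 AND (not by 100 OR by 400)
1604 ÷ 4 = 401 exactly → divisible by 4
1604 ÷ 100 = 16 remainder 4 → not divisible by 100
Divisible by 4 but not by 100 → leap year


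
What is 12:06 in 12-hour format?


12:06 PM

Hour: 12
12 → 12 PM (noon)


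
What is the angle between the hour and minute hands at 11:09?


79.5°

Hour hand = 11×30 + 9×0.5 = 334.5°
Minute hand = 9×6 = 54°
Difference = |334.5 - 54| = 280.5°
Since > 180°: 360 - 280.5 = 79.5°


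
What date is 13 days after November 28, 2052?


December 11, 2052

Start: November 28, 2052
Add 13 days
November 28 → December 1: 30 - 28 + 1 = 3 days (13 - 3 = 10 left)
December 1 + 10 = December 11, 2052


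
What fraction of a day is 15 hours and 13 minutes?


Total minutes: 15×60 + 13 = 913
Day = 24×60 = 1440 minutes
Fraction = 913/1440 ≈ 0.6340
As a percentage: 913/1440 × 100 ≈ 63.40%

0.6340 (63.40%)


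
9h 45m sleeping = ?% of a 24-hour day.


Time: 585 minutes
Day: 1440 minutes
Percentage = (585/1440) × 100 ≈ 40.6%

40.6%


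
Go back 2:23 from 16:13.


Start: 973 minutes from midnight
Subtract: 143 minutes
Remaining: 973 - 143 = 830
Hours: 13, Minutes: 50

13:50


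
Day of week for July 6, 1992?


Zeller's congruence:
q=6, m=7, k=92, j=19
h = (6 + ⌊13×8/5⌋ + 92 + ⌊92/4⌋ + ⌊19/4⌋ - 2×19) mod 7
= (6 + 20 + 92 + 23 + 4 - 38) mod 7
= 107 mod 7 = 2
h=2 → Monday

Monday


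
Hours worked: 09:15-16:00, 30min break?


Total time = (16×60+0) - (9×60+15)
= 960 - 555 = 405 min
Minus break: 405 - 30 = 375 min
= 6h 15m

6h 15m (375 minutes)


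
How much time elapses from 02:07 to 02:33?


0h 26m

End time in minutes: 2×60 + 33 = 153
Start time in minutes: 2×60 + 7 = 127
Difference = 153 - 127 = 26 minutes
= 0 hours 26 minutes


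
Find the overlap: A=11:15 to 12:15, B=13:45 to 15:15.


Meeting A: 675-735 (in minutes from midnight)
Meeting B: 825-915
Overlap start = max(675, 825) = 825
Overlap end = min(735, 915) = 735
Overlap = max(0, 735 - 825) = 0 min

0 minutes


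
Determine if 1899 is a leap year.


No

Rules: divisible by 4 AND (not by 100 OR by 400)
1899 ÷ 4 = 474 remainder 3 → not divisible by 4
Not divisible by 4 → not a leap year


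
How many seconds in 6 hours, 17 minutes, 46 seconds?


Hours: 6 × 3600 = 21600
Minutes: 17 × 60 = 1020
Seconds: 46
Total = 21600 + 1020 + 46 = 22666

22666 seconds


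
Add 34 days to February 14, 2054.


Start: February 14, 2054
Add 34 days
February 14 → March 1: 28 - 14 + 1 = 15 days (34 - 15 = 19 left)
March 1 + 19 = March 20, 2054

March 20, 2054


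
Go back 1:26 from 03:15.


01:49

Start: 195 minutes from midnight
Subtract: 86 minutes
Remaining: 195 - 86 = 109
Hours: 1, Minutes: 49


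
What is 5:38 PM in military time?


Input: 5:38 PM
PM: 5 + 12 = 17

17:38


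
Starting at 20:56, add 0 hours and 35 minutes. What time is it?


21:31

Start: 1256 minutes from midnight
Add: 35 minutes
Total: 1291 minutes
Hours: 1291 ÷ 60 = 21 remainder 31


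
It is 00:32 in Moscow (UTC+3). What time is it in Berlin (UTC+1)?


22:32 (previous day)

Time difference = UTC+1 - UTC+3 = -2 hours
New hour = (0 -2) mod 24
= -2 mod 24 = 22
Minutes unchanged → 22:32; -2 < 0 → previous day


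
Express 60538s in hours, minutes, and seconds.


16h 48m 58s

Hours: 60538 ÷ 3600 = 16 remainder 2938
Minutes: 2938 ÷ 60 = 48 remainder 58
Seconds: 58


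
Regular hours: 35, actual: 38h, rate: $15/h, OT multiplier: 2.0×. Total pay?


$615.00

Regular: 35h × $15 = $525.00
Overtime: 38 - 35 = 3h
OT pay: 3h × $15 × 2.0 = $90.00
Total = $525.00 + $90.00 = $615.00


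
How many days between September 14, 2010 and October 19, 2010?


From September 14, 2010 to October 19, 2010
Rest of September 2010: 30 - 14 = 16
Days into October 2010: 19
Total = 16 + 19 = 35 days

35 days


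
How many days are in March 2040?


31 days

Month: March (month 3)
March has 31 days


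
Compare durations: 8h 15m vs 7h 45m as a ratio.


Duration 1: 495 minutes
Duration 2: 465 minutes
Ratio = 495:465
GCD = 15
Simplified = 33:31
As a decimal: 33/31 ≈ 1.06

33:31 (1.06)


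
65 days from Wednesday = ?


Friday

Start: Wednesday (index 2)
(2 + 65) mod 7
= 67 mod 7
= 4
Index 4 → Friday


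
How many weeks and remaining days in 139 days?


Weeks: 139 ÷ 7 = 19 remainder 6

19 weeks 6 days


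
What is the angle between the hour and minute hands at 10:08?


104.0°

Hour hand = 10×30 + 8×0.5 = 304.0°
Minute hand = 8×6 = 48°
Difference = |304.0 - 48| = 256.0°
Since > 180°: 360 - 256.0 = 104.0°


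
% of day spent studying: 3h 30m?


14.6%

Time: 210 minutes
Day: 1440 minutes
Percentage = (210/1440) × 100 ≈ 14.6%


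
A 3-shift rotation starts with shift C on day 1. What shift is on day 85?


Shift C

Shifts: A, B, C
Start: C (index 2)
Day 85: (2 + 85 - 1) mod 3
= 86 mod 3
= 2
Index 2 → shift C


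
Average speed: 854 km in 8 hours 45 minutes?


97.6 km/h

Distance: 854 km
Time: 8h 45m = 525 min = 525/60 = 35/4 hours
Speed = 854 ÷ (35/4) = 854 × 4 / 35 = 3416/35 = 97.6 km/h


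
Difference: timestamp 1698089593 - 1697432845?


Difference = 1698089593 - 1697432845 = 656748 seconds
In hours: 656748 / 3600 ≈ 182.4
In days: 656748 / 86400 ≈ 7.60

656748 seconds (182.4 hours / 7.60 days)


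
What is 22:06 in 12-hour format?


10:06 PM

Hour: 22
22 - 12 = 10 → PM


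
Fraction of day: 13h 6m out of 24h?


0.5458 (54.58%)

Total minutes: 13×60 + 6 = 786
Day = 24×60 = 1440 minutes
Fraction = 786/1440 ≈ 0.5458
As a percentage: 786/1440 × 100 ≈ 54.58%


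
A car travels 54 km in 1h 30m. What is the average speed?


36.0 km/h

Distance: 54 km
Time: 1h 30m = 90 min = 90/60 = 3/2 hours
Speed = 54 ÷ (3/2) = 54 × 2 / 3 = 108/3 = 36.0 km/h


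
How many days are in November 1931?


30 days

Month: November (month 11)
November has 30 days


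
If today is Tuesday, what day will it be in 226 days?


Start: Tuesday (index 1)
(1 + 226) mod 7
= 227 mod 7
= 3
Index 3 → Thursday

Thursday


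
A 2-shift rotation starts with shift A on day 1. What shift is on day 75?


Shift A

Shifts: A, B
Start: A (index 0)
Day 75: (0 + 75 - 1) mod 2
= 74 mod 2
= 0
Index 0 → shift A


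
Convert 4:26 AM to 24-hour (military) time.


Input: 4:26 AM
AM hour stays: 4

04:26


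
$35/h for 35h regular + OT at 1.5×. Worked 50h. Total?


Regular: 35h × $35 = $1225.00
Overtime: 50 - 35 = 15h
OT pay: 15h × $35 × 1.5 = $787.50
Total = $1225.00 + $787.50 = $2012.50

$2012.50


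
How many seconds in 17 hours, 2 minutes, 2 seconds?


61322 seconds

Hours: 17 × 3600 = 61200
Minutes: 2 × 60 = 120
Seconds: 2
Total = 61200 + 120 + 2 = 61322


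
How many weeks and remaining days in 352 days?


50 weeks 2 days

Weeks: 352 ÷ 7 = 50 remainder 2


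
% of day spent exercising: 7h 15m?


Time: 435 minutes
Day: 1440 minutes
Percentage = (435/1440) × 100 ≈ 30.2%

30.2%


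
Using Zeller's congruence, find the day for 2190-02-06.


Zeller's congruence:
q=6, m=14, k=89, j=21
h = (6 + ⌊13×15/5⌋ + 89 + ⌊89/4⌋ + ⌊21/4⌋ - 2×21) mod 7
= (6 + 39 + 89 + 22 + 5 - 42) mod 7
= 119 mod 7 = 0
h=0 → Saturday

Saturday


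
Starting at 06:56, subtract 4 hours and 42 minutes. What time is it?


02:14

Start: 416 minutes from midnight
Subtract: 282 minutes
Remaining: 416 - 282 = 134
Hours: 2, Minutes: 14


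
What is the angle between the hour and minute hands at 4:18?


21.0°

Hour hand = 4×30 + 18×0.5 = 129.0°
Minute hand = 18×6 = 108°
Difference = |129.0 - 108| = 21.0°


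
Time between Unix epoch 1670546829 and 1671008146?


461317 seconds (128.1 hours / 5.34 days)

Difference = 1671008146 - 1670546829 = 461317 seconds
In hours: 461317 / 3600 ≈ 128.1
In days: 461317 / 86400 ≈ 5.34


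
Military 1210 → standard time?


12:10 PM

Hour: 12
12 → 12 PM (noon)


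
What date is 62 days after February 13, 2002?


Start: February 13, 2002
Add 62 days
February 13 → March 1: 28 - 13 + 1 = 16 days (62 - 16 = 46 left)
March 1 → April 1: 31 - 1 + 1 = 31 days (46 - 31 = 15 left)
April 1 + 15 = April 16, 2002

April 16, 2002


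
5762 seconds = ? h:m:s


1h 36m 2s

Hours: 5762 ÷ 3600 = 1 remainder 2162
Minutes: 2162 ÷ 60 = 36 remainder 2
Seconds: 2


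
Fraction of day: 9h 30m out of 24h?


0.3958 (39.58%)

Total minutes: 9×60 + 30 = 570
Day = 24×60 = 1440 minutes
Fraction = 570/1440 ≈ 0.3958
As a percentage: 570/1440 × 100 ≈ 39.58%


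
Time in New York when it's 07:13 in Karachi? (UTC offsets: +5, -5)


Time difference = UTC-5 - UTC+5 = -10 hours
New hour = (7 -10) mod 24
= -3 mod 24 = 21
Minutes unchanged → 21:13; -3 < 0 → previous day

21:13 (previous day)


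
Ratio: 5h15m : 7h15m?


Duration 1: 315 minutes
Duration 2: 435 minutes
Ratio = 315:435
GCD = 15
Simplified = 21:29
As a decimal: 21/29 ≈ 0.72

21:29 (0.72)


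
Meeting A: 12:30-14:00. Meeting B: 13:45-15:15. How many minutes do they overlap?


Meeting A: 750-840 (in minutes from midnight)
Meeting B: 825-915
Overlap start = max(750, 825) = 825
Overlap end = min(840, 915) = 840
Overlap = max(0, 840 - 825) = 15 min

15 minutes


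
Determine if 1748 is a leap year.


Yes

Rules: divisible by 4 AND (not by 100 OR by 400)
1748 ÷ 4 = 437 exactly → divisible by 4
1748 ÷ 100 = 17 remainder 48 → not divisible by 100
Divisible by 4 but not by 100 → leap year


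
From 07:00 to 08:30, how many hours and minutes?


1h 30m

End time in minutes: 8×60 + 30 = 510
Start time in minutes: 7×60 + 0 = 420
Difference = 510 - 420 = 90 minutes
= 1 hours 30 minutes


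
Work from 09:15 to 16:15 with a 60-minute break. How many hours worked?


Total time = (16×60+15) - (9×60+15)
= 975 - 555 = 420 min
Minus break: 420 - 60 = 360 min
= 6h 0m

6h 0m (360 minutes)


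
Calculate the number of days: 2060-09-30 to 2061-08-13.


From September 30, 2060 to August 13, 2061
Rest of September 2060: 30 - 30 = 0
Full months: October 31, November 30, December 31, January 31, February 2061 28, March 31, April 30, May 31, June 30, July 31
Days into August 2061: 13
Total = 0 + 31 + 30 + 31 + 31 + 28 + 31 + 30 + 31 + 30 + 31 + 13 = 317 days

317 days


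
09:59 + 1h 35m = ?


Start: 599 minutes from midnight
Add: 95 minutes
Total: 694 minutes
Hours: 694 ÷ 60 = 11 remainder 34

11:34


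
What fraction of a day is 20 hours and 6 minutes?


0.8375 (83.75%)

Total minutes: 20×60 + 6 = 1206
Day = 24×60 = 1440 minutes
Fraction = 1206/1440 = 0.8375
As a percentage: 1206/1440 × 100 = 83.75%


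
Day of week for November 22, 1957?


Friday

Zeller's congruence:
q=22, m=11, k=57, j=19
h = (22 + ⌊13×12/5⌋ + 57 + ⌊57/4⌋ + ⌊19/4⌋ - 2×19) mod 7
= (22 + 31 + 57 + 14 + 4 - 38) mod 7
= 90 mod 7 = 6
h=6 → Friday


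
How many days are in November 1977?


Month: November (month 11)
November has 30 days

30 days


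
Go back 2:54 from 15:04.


Start: 904 minutes from midnight
Subtract: 174 minutes
Remaining: 904 - 174 = 730
Hours: 12, Minutes: 10

12:10


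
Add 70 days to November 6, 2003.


Start: November 6, 2003
Add 70 days
November 6 → December 1: 30 - 6 + 1 = 25 days (70 - 25 = 45 left)
December 1 → January 1: 31 - 1 + 1 = 31 days (45 - 31 = 14 left)
January 1 + 14 = January 15, 2004

January 15, 2004


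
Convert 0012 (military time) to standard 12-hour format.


Hour: 0
0 → 12 AM (midnight)

12:12 AM


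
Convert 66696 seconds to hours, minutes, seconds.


18h 31m 36s

Hours: 66696 ÷ 3600 = 18 remainder 1896
Minutes: 1896 ÷ 60 = 31 remainder 36
Seconds: 36


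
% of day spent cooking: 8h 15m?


34.4%

Time: 495 minutes
Day: 1440 minutes
Percentage = (495/1440) × 100 ≈ 34.4%


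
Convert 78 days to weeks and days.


11 weeks 1 days

Weeks: 78 ÷ 7 = 11 remainder 1


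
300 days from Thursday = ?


Wednesday

Start: Thursday (index 3)
(3 + 300) mod 7
= 303 mod 7
= 2
Index 2 → Wednesday


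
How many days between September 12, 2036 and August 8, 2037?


From September 12, 2036 to August 8, 2037
Rest of September 2036: 30 - 12 = 18
Full months: October 31, November 30, December 31, January 31, February 2037 28, March 31, April 30, May 31, June 30, July 31
Days into August 2037: 8
Total = 18 + 31 + 30 + 31 + 31 + 28 + 31 + 30 + 31 + 30 + 31 + 8 = 330 days

330 days


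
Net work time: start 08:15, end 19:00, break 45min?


Total time = (19×60+0) - (8×60+15)
= 1140 - 495 = 645 min
Minus break: 645 - 45 = 600 min
= 10h 0m

10h 0m (600 minutes)


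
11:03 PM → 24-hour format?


23:03

Input: 11:03 PM
PM: 11 + 12 = 23


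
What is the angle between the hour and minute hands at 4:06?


Hour hand = 4×30 + 6×0.5 = 123.0°
Minute hand = 6×6 = 36°
Difference = |123.0 - 36| = 87.0°

87.0°


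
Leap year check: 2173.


Rules: divisible by 4 AND (not by 100 OR by 400)
2173 ÷ 4 = 543 remainder 1 → not divisible by 4
Not divisible by 4 → not a leap year

No


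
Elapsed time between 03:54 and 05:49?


1h 55m

End time in minutes: 5×60 + 49 = 349
Start time in minutes: 3×60 + 54 = 234
Difference = 349 - 234 = 115 minutes
= 1 hours 55 minutes


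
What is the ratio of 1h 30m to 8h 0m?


Duration 1: 90 minutes
Duration 2: 480 minutes
Ratio = 90:480
GCD = 30
Simplified = 3:16
As a decimal: 3/16 ≈ 0.19

3:16 (0.19)


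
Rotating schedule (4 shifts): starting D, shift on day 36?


Shifts: A, B, C, D
Start: D (index 3)
Day 36: (3 + 36 - 1) mod 4
= 38 mod 4
= 2
Index 2 → shift C

Shift C


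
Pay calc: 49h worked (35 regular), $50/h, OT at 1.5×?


Regular: 35h × $50 = $1750.00
Overtime: 49 - 35 = 14h
OT pay: 14h × $50 × 1.5 = $1050.00
Total = $1750.00 + $1050.00 = $2800.00

$2800.00


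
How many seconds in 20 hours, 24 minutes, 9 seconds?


73449 seconds

Hours: 20 × 3600 = 72000
Minutes: 24 × 60 = 1440
Seconds: 9
Total = 72000 + 1440 + 9 = 73449


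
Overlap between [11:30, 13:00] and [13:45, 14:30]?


0 minutes

Meeting A: 690-780 (in minutes from midnight)
Meeting B: 825-870
Overlap start = max(690, 825) = 825
Overlap end = min(780, 870) = 780
Overlap = max(0, 780 - 825) = 0 min


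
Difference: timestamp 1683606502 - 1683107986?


Difference = 1683606502 - 1683107986 = 498516 seconds
In hours: 498516 / 3600 ≈ 138.5
In days: 498516 / 86400 ≈ 5.77

498516 seconds (138.5 hours / 5.77 days)


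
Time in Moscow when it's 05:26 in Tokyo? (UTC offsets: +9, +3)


23:26 (previous day)

Time difference = UTC+3 - UTC+9 = -6 hours
New hour = (5 -6) mod 24
= -1 mod 24 = 23
Minutes unchanged → 23:26; -1 < 0 → previous day


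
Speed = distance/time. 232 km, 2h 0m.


Distance: 232 km
Time: 2 hours
Speed = 232 / 2 = 116.0 km/h

116.0 km/h


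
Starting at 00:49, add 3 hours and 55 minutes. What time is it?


04:44

Start: 49 minutes from midnight
Add: 235 minutes
Total: 284 minutes
Hours: 284 ÷ 60 = 4 remainder 44


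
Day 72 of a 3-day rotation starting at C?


Shift B

Shifts: A, B, C
Start: C (index 2)
Day 72: (2 + 72 - 1) mod 3
= 73 mod 3
= 1
Index 1 → shift B


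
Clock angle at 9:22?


Hour hand = 9×30 + 22×0.5 = 281.0°
Minute hand = 22×6 = 132°
Difference = |281.0 - 132| = 149.0°

149.0°


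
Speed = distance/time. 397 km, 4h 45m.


83.6 km/h

Distance: 397 km
Time: 4h 45m = 285 min = 285/60 = 19/4 hours
Speed = 397 ÷ (19/4) = 397 × 4 / 19 = 1588/19 ≈ 83.6 km/h


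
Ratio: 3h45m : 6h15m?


3:5 (0.60)

Duration 1: 225 minutes
Duration 2: 375 minutes
Ratio = 225:375
GCD = 75
Simplified = 3:5
As a decimal: 3/5 = 0.60


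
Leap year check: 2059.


No

Rules: divisible by 4 AND (not by 100 OR by 400)
2059 ÷ 4 = 514 remainder 3 → not divisible by 4
Not divisible by 4 → not a leap year


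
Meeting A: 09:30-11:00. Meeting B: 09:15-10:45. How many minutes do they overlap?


75 minutes

Meeting A: 570-660 (in minutes from midnight)
Meeting B: 555-645
Overlap start = max(570, 555) = 570
Overlap end = min(660, 645) = 645
Overlap = max(0, 645 - 570) = 75 min


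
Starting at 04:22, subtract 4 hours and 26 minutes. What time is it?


Start: 262 minutes from midnight
Subtract: 266 minutes
Remaining: 262 - 266 = -4
Negative → add 24×60 = 1436
Hours: 23, Minutes: 56

23:56


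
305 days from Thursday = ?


Start: Thursday (index 3)
(3 + 305) mod 7
= 308 mod 7
= 0
Index 0 → Monday

Monday


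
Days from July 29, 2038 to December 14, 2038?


138 days

From July 29, 2038 to December 14, 2038
Rest of July 2038: 31 - 29 = 2
Full months: August 31, September 30, October 31, November 30
Days into December 2038: 14
Total = 2 + 31 + 30 + 31 + 30 + 14 = 138 days


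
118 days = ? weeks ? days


16 weeks 6 days

Weeks: 118 ÷ 7 = 16 remainder 6


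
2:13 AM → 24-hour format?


02:13

Input: 2:13 AM
AM hour stays: 2


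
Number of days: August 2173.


Month: August (month 8)
August has 31 days

31 days


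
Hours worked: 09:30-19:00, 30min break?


Total time = (19×60+0) - (9×60+30)
= 1140 - 570 = 570 min
Minus break: 570 - 30 = 540 min
= 9h 0m

9h 0m (540 minutes)


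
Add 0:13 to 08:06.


Start: 486 minutes from midnight
Add: 13 minutes
Total: 499 minutes
Hours: 499 ÷ 60 = 8 remainder 19

08:19


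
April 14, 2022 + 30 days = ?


May 14, 2022

Start: April 14, 2022
Add 30 days
April 14 → May 1: 30 - 14 + 1 = 17 days (30 - 17 = 13 left)
May 1 + 13 = May 14, 2022


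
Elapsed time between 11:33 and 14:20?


2h 47m

End time in minutes: 14×60 + 20 = 860
Start time in minutes: 11×60 + 33 = 693
Difference = 860 - 693 = 167 minutes
= 2 hours 47 minutes


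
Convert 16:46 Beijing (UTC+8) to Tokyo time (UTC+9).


17:46

Time difference = UTC+9 - UTC+8 = +1 hours
New hour = (16 + 1) mod 24
= 17 mod 24 = 17
Minutes unchanged → 17:46


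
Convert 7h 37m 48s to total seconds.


27468 seconds

Hours: 7 × 3600 = 25200
Minutes: 37 × 60 = 2220
Seconds: 48
Total = 25200 + 2220 + 48 = 27468


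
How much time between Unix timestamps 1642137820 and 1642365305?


Difference = 1642365305 - 1642137820 = 227485 seconds
In hours: 227485 / 3600 ≈ 63.2
In days: 227485 / 86400 ≈ 2.63

227485 seconds (63.2 hours / 2.63 days)


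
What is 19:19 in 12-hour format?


Hour: 19
19 - 12 = 7 → PM

7:19 PM


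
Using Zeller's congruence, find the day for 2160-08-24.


Zeller's congruence:
q=24, m=8, k=60, j=21
h = (24 + ⌊13×9/5⌋ + 60 + ⌊60/4⌋ + ⌊21/4⌋ - 2×21) mod 7
= (24 + 23 + 60 + 15 + 5 - 42) mod 7
= 85 mod 7 = 1
h=1 → Sunday

Sunday


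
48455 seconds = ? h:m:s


Hours: 48455 ÷ 3600 = 13 remainder 1655
Minutes: 1655 ÷ 60 = 27 remainder 35
Seconds: 35

13h 27m 35s


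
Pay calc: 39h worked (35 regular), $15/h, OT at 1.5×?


Regular: 35h × $15 = $525.00
Overtime: 39 - 35 = 4h
OT pay: 4h × $15 × 1.5 = $90.00
Total = $525.00 + $90.00 = $615.00

$615.00


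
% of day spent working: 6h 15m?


Time: 375 minutes
Day: 1440 minutes
Percentage = (375/1440) × 100 ≈ 26.0%

26.0%


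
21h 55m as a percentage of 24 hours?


Total minutes: 21×60 + 55 = 1315
Day = 24×60 = 1440 minutes
Fraction = 1315/1440 ≈ 0.9132
As a percentage: 1315/1440 × 100 ≈ 91.32%

0.9132 (91.32%)


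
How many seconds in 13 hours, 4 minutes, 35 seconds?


47075 seconds

Hours: 13 × 3600 = 46800
Minutes: 4 × 60 = 240
Seconds: 35
Total = 46800 + 240 + 35 = 47075


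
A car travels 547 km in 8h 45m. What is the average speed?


62.5 km/h

Distance: 547 km
Time: 8h 45m = 525 min = 525/60 = 35/4 hours
Speed = 547 ÷ (35/4) = 547 × 4 / 35 = 2188/35 ≈ 62.5 km/h


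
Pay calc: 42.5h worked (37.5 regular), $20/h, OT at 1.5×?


Regular: 37.5h × $20 = $750.00
Overtime: 42.5 - 37.5 = 5.0h
OT pay: 5.0h × $20 × 1.5 = $150.00
Total = $750.00 + $150.00 = $900.00

$900.00


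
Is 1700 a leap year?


Rules: divisible by 4 AND (not by 100 OR by 400)
1700 ÷ 4 = 425 exactly → divisible by 4
1700 ÷ 100 = 17 exactly → divisible by 100
1700 ÷ 400 = 4 remainder 100 → not divisible by 400
Divisible by 100 but not by 400 → not a leap year

No


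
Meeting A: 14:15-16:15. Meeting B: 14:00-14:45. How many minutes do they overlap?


Meeting A: 855-975 (in minutes from midnight)
Meeting B: 840-885
Overlap start = max(855, 840) = 855
Overlap end = min(975, 885) = 885
Overlap = max(0, 885 - 855) = 30 min

30 minutes


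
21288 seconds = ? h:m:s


5h 54m 48s

Hours: 21288 ÷ 3600 = 5 remainder 3288
Minutes: 3288 ÷ 60 = 54 remainder 48
Seconds: 48


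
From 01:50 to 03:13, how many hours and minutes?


End time in minutes: 3×60 + 13 = 193
Start time in minutes: 1×60 + 50 = 110
Difference = 193 - 110 = 83 minutes
= 1 hours 23 minutes

1h 23m


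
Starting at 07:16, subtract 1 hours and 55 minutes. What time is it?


05:21

Start: 436 minutes from midnight
Subtract: 115 minutes
Remaining: 436 - 115 = 321
Hours: 5, Minutes: 21


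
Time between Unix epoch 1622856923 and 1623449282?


592359 seconds (164.5 hours / 6.86 days)

Difference = 1623449282 - 1622856923 = 592359 seconds
In hours: 592359 / 3600 ≈ 164.5
In days: 592359 / 86400 ≈ 6.86


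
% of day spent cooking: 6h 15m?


26.0%

Time: 375 minutes
Day: 1440 minutes
Percentage = (375/1440) × 100 ≈ 26.0%


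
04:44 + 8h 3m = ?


12:47

Start: 284 minutes from midnight
Add: 483 minutes
Total: 767 minutes
Hours: 767 ÷ 60 = 12 remainder 47


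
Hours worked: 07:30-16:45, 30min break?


Total time = (16×60+45) - (7×60+30)
= 1005 - 450 = 555 min
Minus break: 555 - 30 = 525 min
= 8h 45m

8h 45m (525 minutes)


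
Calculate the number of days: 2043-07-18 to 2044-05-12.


299 days

From July 18, 2043 to May 12, 2044
Rest of July 2043: 31 - 18 = 13
Full months: August 31, September 30, October 31, November 30, December 31, January 31, February 2044 29, March 31, April 30
Days into May 2044: 12
Total = 13 + 31 + 30 + 31 + 30 + 31 + 31 + 29 + 31 + 30 + 12 = 299 days


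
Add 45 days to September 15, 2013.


October 30, 2013

Start: September 15, 2013
Add 45 days
September 15 → October 1: 30 - 15 + 1 = 16 days (45 - 16 = 29 left)
October 1 + 29 = October 30, 2013


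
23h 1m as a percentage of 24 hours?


0.9590 (95.90%)

Total minutes: 23×60 + 1 = 1381
Day = 24×60 = 1440 minutes
Fraction = 1381/1440 ≈ 0.9590
As a percentage: 1381/1440 × 100 ≈ 95.90%


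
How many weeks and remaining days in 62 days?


8 weeks 6 days

Weeks: 62 ÷ 7 = 8 remainder 6


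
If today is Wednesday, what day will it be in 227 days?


Start: Wednesday (index 2)
(2 + 227) mod 7
= 229 mod 7
= 5
Index 5 → Saturday

Saturday


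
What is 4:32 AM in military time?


Input: 4:32 AM
AM hour stays: 4

04:32


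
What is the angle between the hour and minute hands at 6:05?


152.5°

Hour hand = 6×30 + 5×0.5 = 182.5°
Minute hand = 5×6 = 30°
Difference = |182.5 - 30| = 152.5°


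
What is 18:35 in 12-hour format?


Hour: 18
18 - 12 = 6 → PM

6:35 PM


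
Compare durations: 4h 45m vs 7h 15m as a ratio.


Duration 1: 285 minutes
Duration 2: 435 minutes
Ratio = 285:435
GCD = 15
Simplified = 19:29
As a decimal: 19/29 ≈ 0.66

19:29 (0.66)


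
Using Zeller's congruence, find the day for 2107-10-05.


Wednesday

Zeller's congruence:
q=5, m=10, k=7, j=21
h = (5 + ⌊13×11/5⌋ + 7 + ⌊7/4⌋ + ⌊21/4⌋ - 2×21) mod 7
= (5 + 28 + 7 + 1 + 5 - 42) mod 7
= 4 mod 7 = 4
h=4 → Wednesday


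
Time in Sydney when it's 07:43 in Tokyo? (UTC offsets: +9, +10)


Time difference = UTC+10 - UTC+9 = +1 hours
New hour = (7 + 1) mod 24
= 8 mod 24 = 8
Minutes unchanged → 08:43

08:43


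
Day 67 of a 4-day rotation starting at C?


Shifts: A, B, C, D
Start: C (index 2)
Day 67: (2 + 67 - 1) mod 4
= 68 mod 4
= 0
Index 0 → shift A

Shift A


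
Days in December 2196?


31 days

Month: December (month 12)
December has 31 days


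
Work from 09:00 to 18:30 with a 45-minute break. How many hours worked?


Total time = (18×60+30) - (9×60+0)
= 1110 - 540 = 570 min
Minus break: 570 - 45 = 525 min
= 8h 45m

8h 45m (525 minutes)


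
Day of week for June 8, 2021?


Tuesday

Zeller's congruence:
q=8, m=6, k=21, j=20
h = (8 + ⌊13×7/5⌋ + 21 + ⌊21/4⌋ + ⌊20/4⌋ - 2×20) mod 7
= (8 + 18 + 21 + 5 + 5 - 40) mod 7
= 17 mod 7 = 3
h=3 → Tuesday


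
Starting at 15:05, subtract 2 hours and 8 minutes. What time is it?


Start: 905 minutes from midnight
Subtract: 128 minutes
Remaining: 905 - 128 = 777
Hours: 12, Minutes: 57

12:57


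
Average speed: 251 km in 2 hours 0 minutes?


125.5 km/h

Distance: 251 km
Time: 2 hours
Speed = 251 / 2 = 125.5 km/h


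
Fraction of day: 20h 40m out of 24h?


0.8611 (86.11%)

Total minutes: 20×60 + 40 = 1240
Day = 24×60 = 1440 minutes
Fraction = 1240/1440 ≈ 0.8611
As a percentage: 1240/1440 × 100 ≈ 86.11%


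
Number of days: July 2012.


Month: July (month 7)
July has 31 days

31 days


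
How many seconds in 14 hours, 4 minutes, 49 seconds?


Hours: 14 × 3600 = 50400
Minutes: 4 × 60 = 240
Seconds: 49
Total = 50400 + 240 + 49 = 50689

50689 seconds


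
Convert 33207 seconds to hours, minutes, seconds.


Hours: 33207 ÷ 3600 = 9 remainder 807
Minutes: 807 ÷ 60 = 13 remainder 27
Seconds: 27

9h 13m 27s


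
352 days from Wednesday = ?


Start: Wednesday (index 2)
(2 + 352) mod 7
= 354 mod 7
= 4
Index 4 → Friday

Friday


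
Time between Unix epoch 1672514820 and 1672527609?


12789 seconds (3.6 hours / 0.15 days)

Difference = 1672527609 - 1672514820 = 12789 seconds
In hours: 12789 / 3600 ≈ 3.6
In days: 12789 / 86400 ≈ 0.15


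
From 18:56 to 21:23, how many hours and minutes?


End time in minutes: 21×60 + 23 = 1283
Start time in minutes: 18×60 + 56 = 1136
Difference = 1283 - 1136 = 147 minutes
= 2 hours 27 minutes

2h 27m


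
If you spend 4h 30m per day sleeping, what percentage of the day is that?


18.8%

Time: 270 minutes
Day: 1440 minutes
Percentage = (270/1440) × 100 ≈ 18.8%


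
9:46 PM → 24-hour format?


21:46

Input: 9:46 PM
PM: 9 + 12 = 21


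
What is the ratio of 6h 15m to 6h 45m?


25:27 (0.93)

Duration 1: 375 minutes
Duration 2: 405 minutes
Ratio = 375:405
GCD = 15
Simplified = 25:27
As a decimal: 25/27 ≈ 0.93


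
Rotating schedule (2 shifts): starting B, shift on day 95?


Shifts: A, B
Start: B (index 1)
Day 95: (1 + 95 - 1) mod 2
= 95 mod 2
= 1
Index 1 → shift B

Shift B


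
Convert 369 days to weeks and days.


52 weeks 5 days

Weeks: 369 ÷ 7 = 52 remainder 5


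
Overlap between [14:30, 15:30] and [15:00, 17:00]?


Meeting A: 870-930 (in minutes from midnight)
Meeting B: 900-1020
Overlap start = max(870, 900) = 900
Overlap end = min(930, 1020) = 930
Overlap = max(0, 930 - 900) = 30 min

30 minutes


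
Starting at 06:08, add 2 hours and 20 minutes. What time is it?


08:28

Start: 368 minutes from midnight
Add: 140 minutes
Total: 508 minutes
Hours: 508 ÷ 60 = 8 remainder 28


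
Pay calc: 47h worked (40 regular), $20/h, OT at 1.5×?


$1010.00

Regular: 40h × $20 = $800.00
Overtime: 47 - 40 = 7h
OT pay: 7h × $20 × 1.5 = $210.00
Total = $800.00 + $210.00 = $1010.00


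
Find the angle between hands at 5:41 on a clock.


75.5°

Hour hand = 5×30 + 41×0.5 = 170.5°
Minute hand = 41×6 = 246°
Difference = |170.5 - 246| = 75.5°


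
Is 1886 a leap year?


No

Rules: divisible by 4 AND (not by 100 OR by 400)
1886 ÷ 4 = 471 remainder 2 → not divisible by 4
Not divisible by 4 → not a leap year


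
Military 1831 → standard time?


Hour: 18
18 - 12 = 6 → PM

6:31 PM


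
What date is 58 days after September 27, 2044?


Start: September 27, 2044
Add 58 days
September 27 → October 1: 30 - 27 + 1 = 4 days (58 - 4 = 54 left)
October 1 → November 1: 31 - 1 + 1 = 31 days (54 - 31 = 23 left)
November 1 + 23 = November 24, 2044

November 24, 2044


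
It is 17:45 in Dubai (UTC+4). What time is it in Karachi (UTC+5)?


Time difference = UTC+5 - UTC+4 = +1 hours
New hour = (17 + 1) mod 24
= 18 mod 24 = 18
Minutes unchanged → 18:45

18:45


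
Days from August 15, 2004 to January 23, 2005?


161 days

From August 15, 2004 to January 23, 2005
Rest of August 2004: 31 - 15 = 16
Full months: September 30, October 31, November 30, December 31
Days into January 2005: 23
Total = 16 + 30 + 31 + 30 + 31 + 23 = 161 days


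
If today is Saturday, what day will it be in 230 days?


Friday

Start: Saturday (index 5)
(5 + 230) mod 7
= 235 mod 7
= 4
Index 4 → Friday


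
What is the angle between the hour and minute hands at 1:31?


Hour hand = 1×30 + 31×0.5 = 45.5°
Minute hand = 31×6 = 186°
Difference = |45.5 - 186| = 140.5°

140.5°


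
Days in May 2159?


Month: May (month 5)
May has 31 days

31 days


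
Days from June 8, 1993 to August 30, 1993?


83 days

From June 8, 1993 to August 30, 1993
Rest of June 1993: 30 - 8 = 22
Full months: July 31
Days into August 1993: 30
Total = 22 + 31 + 30 = 83 days


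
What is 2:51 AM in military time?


02:51

Input: 2:51 AM
AM hour stays: 2


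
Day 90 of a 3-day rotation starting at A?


Shift C

Shifts: A, B, C
Start: A (index 0)
Day 90: (0 + 90 - 1) mod 3
= 89 mod 3
= 2
Index 2 → shift C


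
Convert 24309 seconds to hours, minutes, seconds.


Hours: 24309 ÷ 3600 = 6 remainder 2709
Minutes: 2709 ÷ 60 = 45 remainder 9
Seconds: 9

6h 45m 9s


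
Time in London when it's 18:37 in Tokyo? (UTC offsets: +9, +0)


09:37

Time difference = UTC+0 - UTC+9 = -9 hours
New hour = (18 -9) mod 24
= 9 mod 24 = 9
Minutes unchanged → 09:37


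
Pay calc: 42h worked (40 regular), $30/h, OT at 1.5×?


$1290.00

Regular: 40h × $30 = $1200.00
Overtime: 42 - 40 = 2h
OT pay: 2h × $30 × 1.5 = $90.00
Total = $1200.00 + $90.00 = $1290.00


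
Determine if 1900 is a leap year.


Rules: divisible by 4 AND (not by 100 OR by 400)
1900 ÷ 4 = 475 exactly → divisible by 4
1900 ÷ 100 = 19 exactly → divisible by 100
1900 ÷ 400 = 4 remainder 300 → not divisible by 400
Divisible by 100 but not by 400 → not a leap year

No


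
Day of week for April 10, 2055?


Zeller's congruence:
q=10, m=4, k=55, j=20
h = (10 + ⌊13×5/5⌋ + 55 + ⌊55/4⌋ + ⌊20/4⌋ - 2×20) mod 7
= (10 + 13 + 55 + 13 + 5 - 40) mod 7
= 56 mod 7 = 0
h=0 → Saturday

Saturday


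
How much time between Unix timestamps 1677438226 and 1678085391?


647165 seconds (179.8 hours / 7.49 days)

Difference = 1678085391 - 1677438226 = 647165 seconds
In hours: 647165 / 3600 ≈ 179.8
In days: 647165 / 86400 ≈ 7.49


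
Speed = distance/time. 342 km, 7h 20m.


46.6 km/h

Distance: 342 km
Time: 7h 20m = 440 min = 440/60 = 22/3 hours
Speed = 342 ÷ (22/3) = 342 × 3 / 22 = 1026/22 ≈ 46.6 km/h


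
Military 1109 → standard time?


Hour: 11
11 < 12 → AM

11:09 AM


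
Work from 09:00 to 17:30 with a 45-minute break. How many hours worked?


7h 45m (465 minutes)

Total time = (17×60+30) - (9×60+0)
= 1050 - 540 = 510 min
Minus break: 510 - 45 = 465 min
= 7h 45m


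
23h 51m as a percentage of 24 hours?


Total minutes: 23×60 + 51 = 1431
Day = 24×60 = 1440 minutes
Fraction = 1431/1440 ≈ 0.9938
As a percentage: 1431/1440 × 100 ≈ 99.38%

0.9938 (99.38%)


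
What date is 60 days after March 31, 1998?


May 30, 1998

Start: March 31, 1998
Add 60 days
March 31 → April 1: 31 - 31 + 1 = 1 days (60 - 1 = 59 left)
April 1 → May 1: 30 - 1 + 1 = 30 days (59 - 30 = 29 left)
May 1 + 29 = May 30, 1998


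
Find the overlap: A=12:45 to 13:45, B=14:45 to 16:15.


Meeting A: 765-825 (in minutes from midnight)
Meeting B: 885-975
Overlap start = max(765, 885) = 885
Overlap end = min(825, 975) = 825
Overlap = max(0, 825 - 885) = 0 min

0 minutes


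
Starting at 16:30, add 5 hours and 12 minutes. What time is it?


21:42

Start: 990 minutes from midnight
Add: 312 minutes
Total: 1302 minutes
Hours: 1302 ÷ 60 = 21 remainder 42


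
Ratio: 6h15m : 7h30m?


Duration 1: 375 minutes
Duration 2: 450 minutes
Ratio = 375:450
GCD = 75
Simplified = 5:6
As a decimal: 5/6 ≈ 0.83

5:6 (0.83)


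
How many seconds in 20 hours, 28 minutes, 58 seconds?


Hours: 20 × 3600 = 72000
Minutes: 28 × 60 = 1680
Seconds: 58
Total = 72000 + 1680 + 58 = 73738

73738 seconds


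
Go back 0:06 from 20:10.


20:04

Start: 1210 minutes from midnight
Subtract: 6 minutes
Remaining: 1210 - 6 = 1204
Hours: 20, Minutes: 4


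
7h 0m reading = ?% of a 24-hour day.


Time: 420 minutes
Day: 1440 minutes
Percentage = (420/1440) × 100 ≈ 29.2%

29.2%


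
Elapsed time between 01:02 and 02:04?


1h 2m

End time in minutes: 2×60 + 4 = 124
Start time in minutes: 1×60 + 2 = 62
Difference = 124 - 62 = 62 minutes
= 1 hours 2 minutes


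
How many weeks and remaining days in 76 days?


10 weeks 6 days

Weeks: 76 ÷ 7 = 10 remainder 6


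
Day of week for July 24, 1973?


Zeller's congruence:
q=24, m=7, k=73, j=19
h = (24 + ⌊13×8/5⌋ + 73 + ⌊73/4⌋ + ⌊19/4⌋ - 2×19) mod 7
= (24 + 20 + 73 + 18 + 4 - 38) mod 7
= 101 mod 7 = 3
h=3 → Tuesday

Tuesday


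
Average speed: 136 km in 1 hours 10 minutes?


116.6 km/h

Distance: 136 km
Time: 1h 10m = 70 min = 70/60 = 7/6 hours
Speed = 136 ÷ (7/6) = 136 × 6 / 7 = 816/7 ≈ 116.6 km/h
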